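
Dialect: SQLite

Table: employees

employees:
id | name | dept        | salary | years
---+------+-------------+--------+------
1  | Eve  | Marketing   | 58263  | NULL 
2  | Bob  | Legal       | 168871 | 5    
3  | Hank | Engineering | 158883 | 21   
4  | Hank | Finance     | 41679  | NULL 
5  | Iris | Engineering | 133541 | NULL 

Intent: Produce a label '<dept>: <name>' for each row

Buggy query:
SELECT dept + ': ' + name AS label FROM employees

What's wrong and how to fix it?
Bug: '+' is numeric addition; on text columns SQLite converts them to 0 instead of concatenating

Fix: Use the || operator for string concatenation

Corrected query:
SELECT dept || ': ' || name AS label FROM employees

Result:
label            
-----------------
Marketing: Eve   
Legal: Bob       
Engineering: Hank
Finance: Hank    
Engineering: Iris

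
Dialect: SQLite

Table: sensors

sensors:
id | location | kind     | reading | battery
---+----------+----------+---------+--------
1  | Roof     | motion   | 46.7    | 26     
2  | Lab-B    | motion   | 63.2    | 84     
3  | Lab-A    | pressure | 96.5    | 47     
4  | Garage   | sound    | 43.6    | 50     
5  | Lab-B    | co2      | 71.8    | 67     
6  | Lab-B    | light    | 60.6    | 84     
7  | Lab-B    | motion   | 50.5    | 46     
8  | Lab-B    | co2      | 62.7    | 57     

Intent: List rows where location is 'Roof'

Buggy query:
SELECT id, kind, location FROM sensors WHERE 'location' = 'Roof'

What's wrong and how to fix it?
Bug: Single quotes denote string literals in SQL; the column name is being compared as a constant string

Fix: Reference the column as location without single quotes

Corrected query:
SELECT id, kind, location FROM sensors WHERE location = 'Roof'

Result:
id | kind   | location
---+--------+---------
1  | motion | Roof    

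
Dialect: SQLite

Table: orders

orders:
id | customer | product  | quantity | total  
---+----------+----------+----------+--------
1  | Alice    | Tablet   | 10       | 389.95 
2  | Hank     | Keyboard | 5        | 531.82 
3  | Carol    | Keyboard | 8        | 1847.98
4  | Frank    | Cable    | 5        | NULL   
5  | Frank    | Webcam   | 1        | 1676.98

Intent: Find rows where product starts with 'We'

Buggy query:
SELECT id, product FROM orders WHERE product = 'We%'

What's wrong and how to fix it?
Bug: Wildcards only work with LIKE; '=' treats '%' as a literal character

Fix: Use LIKE for wildcard pattern matching

Corrected query:
SELECT id, product FROM orders WHERE product LIKE 'We%'

Result:
id | product
---+--------
5  | Webcam 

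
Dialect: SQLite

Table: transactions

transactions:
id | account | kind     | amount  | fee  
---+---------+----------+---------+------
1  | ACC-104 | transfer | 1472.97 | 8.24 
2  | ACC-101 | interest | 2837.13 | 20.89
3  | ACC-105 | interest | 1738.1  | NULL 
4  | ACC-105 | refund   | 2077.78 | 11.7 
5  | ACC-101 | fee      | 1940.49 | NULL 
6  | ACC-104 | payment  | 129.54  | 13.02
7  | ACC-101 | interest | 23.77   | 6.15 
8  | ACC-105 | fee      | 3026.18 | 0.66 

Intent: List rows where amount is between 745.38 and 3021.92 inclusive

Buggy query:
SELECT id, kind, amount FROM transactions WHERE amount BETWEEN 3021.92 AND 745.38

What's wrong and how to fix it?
Bug: BETWEEN expects the lower bound first; with 3021.92 AND 745.38 the range is empty

Fix: Write BETWEEN 745.38 AND 3021.92

Corrected query:
SELECT id, kind, amount FROM transactions WHERE amount BETWEEN 745.38 AND 3021.92

Result:
id | kind     | amount 
---+----------+--------
1  | transfer | 1472.97
2  | interest | 2837.13
3  | interest | 1738.1 
4  | refund   | 2077.78
5  | fee      | 1940.49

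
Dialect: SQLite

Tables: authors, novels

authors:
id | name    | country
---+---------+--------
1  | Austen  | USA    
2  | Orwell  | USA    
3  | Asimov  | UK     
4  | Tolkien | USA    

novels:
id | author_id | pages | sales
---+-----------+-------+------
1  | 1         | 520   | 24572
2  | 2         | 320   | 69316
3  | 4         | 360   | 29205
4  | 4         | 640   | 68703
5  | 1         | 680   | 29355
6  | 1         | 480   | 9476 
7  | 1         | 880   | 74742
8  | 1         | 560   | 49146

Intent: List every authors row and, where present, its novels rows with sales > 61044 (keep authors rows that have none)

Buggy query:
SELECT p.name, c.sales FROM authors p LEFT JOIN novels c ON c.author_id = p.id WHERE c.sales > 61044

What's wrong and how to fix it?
Bug: Filtering c.sales in WHERE discards the NULL rows produced by LEFT JOIN, turning it into an inner join

Fix: Put 'c.sales > 61044' in the JOIN's ON clause instead of WHERE

Corrected query:
SELECT p.name, c.sales FROM authors p LEFT JOIN novels c ON c.author_id = p.id AND c.sales > 61044

Result:
name    | sales
--------+------
Austen  | 74742
Orwell  | 69316
Asimov  | NULL 
Tolkien | 68703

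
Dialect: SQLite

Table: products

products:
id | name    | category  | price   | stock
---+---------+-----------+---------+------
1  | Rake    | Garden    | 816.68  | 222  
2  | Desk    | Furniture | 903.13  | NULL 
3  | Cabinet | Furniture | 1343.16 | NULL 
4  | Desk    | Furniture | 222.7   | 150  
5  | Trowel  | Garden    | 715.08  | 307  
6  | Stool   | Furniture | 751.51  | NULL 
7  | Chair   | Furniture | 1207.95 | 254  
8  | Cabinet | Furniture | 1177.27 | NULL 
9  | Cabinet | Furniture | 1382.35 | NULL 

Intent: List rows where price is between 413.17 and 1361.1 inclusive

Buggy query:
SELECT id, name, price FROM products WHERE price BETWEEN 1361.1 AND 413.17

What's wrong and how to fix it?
Bug: The bounds are reversed; BETWEEN a AND b requires a <= b to match anything

Fix: Swap the bounds so the smaller value comes first

Corrected query:
SELECT id, name, price FROM products WHERE price BETWEEN 413.17 AND 1361.1

Result:
id | name    | price  
---+---------+--------
1  | Rake    | 816.68 
2  | Desk    | 903.13 
3  | Cabinet | 1343.16
5  | Trowel  | 715.08 
6  | Stool   | 751.51 
7  | Chair   | 1207.95
8  | Cabinet | 1177.27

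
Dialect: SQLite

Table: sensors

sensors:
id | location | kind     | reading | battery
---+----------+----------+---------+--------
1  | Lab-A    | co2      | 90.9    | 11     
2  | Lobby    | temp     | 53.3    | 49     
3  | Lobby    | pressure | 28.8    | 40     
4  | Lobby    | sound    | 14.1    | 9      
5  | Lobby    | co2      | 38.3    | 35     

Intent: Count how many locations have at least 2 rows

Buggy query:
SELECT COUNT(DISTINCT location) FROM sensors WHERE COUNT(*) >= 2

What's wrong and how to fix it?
Bug: COUNT(*) cannot appear in WHERE; the per-group count doesn't exist yet

Fix: Use a subquery that GROUPs and filters with HAVING, then count its rows

Corrected query:
SELECT COUNT(*) FROM (SELECT location FROM sensors GROUP BY location HAVING COUNT(*) >= 2)

Result:
COUNT(*)
--------
1       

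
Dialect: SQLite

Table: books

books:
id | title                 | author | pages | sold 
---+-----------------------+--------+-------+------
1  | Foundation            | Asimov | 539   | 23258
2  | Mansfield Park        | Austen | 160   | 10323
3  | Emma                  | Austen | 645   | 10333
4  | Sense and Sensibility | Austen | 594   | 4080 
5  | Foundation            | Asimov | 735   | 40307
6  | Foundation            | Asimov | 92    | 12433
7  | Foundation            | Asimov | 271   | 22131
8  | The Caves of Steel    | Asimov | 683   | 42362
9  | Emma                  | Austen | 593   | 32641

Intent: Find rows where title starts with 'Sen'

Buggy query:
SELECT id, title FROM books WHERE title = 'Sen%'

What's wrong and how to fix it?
Bug: Wildcards only work with LIKE; '=' treats '%' as a literal character

Fix: Use LIKE for wildcard pattern matching

Corrected query:
SELECT id, title FROM books WHERE title LIKE 'Sen%'

Result:
id | title                
---+----------------------
4  | Sense and Sensibility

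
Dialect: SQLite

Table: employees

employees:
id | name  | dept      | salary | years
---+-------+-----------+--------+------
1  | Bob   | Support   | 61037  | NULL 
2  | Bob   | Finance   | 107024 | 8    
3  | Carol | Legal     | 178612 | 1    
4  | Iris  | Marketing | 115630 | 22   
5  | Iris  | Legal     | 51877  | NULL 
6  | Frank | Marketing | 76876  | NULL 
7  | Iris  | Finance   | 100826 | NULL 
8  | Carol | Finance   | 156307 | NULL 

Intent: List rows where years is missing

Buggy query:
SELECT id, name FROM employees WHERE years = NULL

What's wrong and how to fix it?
Bug: Comparing to NULL with '=' never matches; NULL = NULL is unknown, not true

Fix: Replace '= NULL' with 'IS NULL'

Corrected query:
SELECT id, name FROM employees WHERE years IS NULL

Result:
id | name 
---+------
1  | Bob  
5  | Iris 
6  | Frank
7  | Iris 
8  | Carol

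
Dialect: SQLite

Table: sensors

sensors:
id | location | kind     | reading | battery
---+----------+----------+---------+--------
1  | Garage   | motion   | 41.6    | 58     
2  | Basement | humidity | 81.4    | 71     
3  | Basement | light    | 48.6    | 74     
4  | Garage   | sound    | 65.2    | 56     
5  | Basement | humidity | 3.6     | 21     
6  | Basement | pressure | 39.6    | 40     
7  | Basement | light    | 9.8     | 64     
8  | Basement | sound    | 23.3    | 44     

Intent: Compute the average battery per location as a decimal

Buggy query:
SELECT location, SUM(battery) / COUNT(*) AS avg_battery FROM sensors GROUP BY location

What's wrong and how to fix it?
Bug: Both operands are integers, so '/' performs integer division and truncates

Fix: Cast one side to REAL so the division keeps the fractional part

Corrected query:
SELECT location, SUM(battery) * 1.0 / COUNT(*) AS avg_battery FROM sensors GROUP BY location

Result:
location | avg_battery
---------+------------
Basement | 52.333333  
Garage   | 57         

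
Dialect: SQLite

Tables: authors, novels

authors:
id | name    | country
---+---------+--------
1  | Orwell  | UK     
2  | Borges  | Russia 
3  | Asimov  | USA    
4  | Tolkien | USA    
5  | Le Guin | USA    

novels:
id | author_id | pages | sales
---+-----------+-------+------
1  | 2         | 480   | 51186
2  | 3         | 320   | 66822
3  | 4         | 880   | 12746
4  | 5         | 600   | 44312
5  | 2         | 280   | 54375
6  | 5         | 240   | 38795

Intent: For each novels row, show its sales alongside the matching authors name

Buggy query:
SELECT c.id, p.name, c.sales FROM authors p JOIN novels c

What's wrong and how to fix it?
Bug: JOIN with no ON clause produces a cartesian product; every novels row pairs with every authors row

Fix: Add ON c.author_id = p.id to the JOIN

Corrected query:
SELECT c.id, p.name, c.sales FROM authors p JOIN novels c ON c.author_id = p.id

Result:
id | name    | sales
---+---------+------
1  | Borges  | 51186
2  | Asimov  | 66822
3  | Tolkien | 12746
4  | Le Guin | 44312
5  | Borges  | 54375
6  | Le Guin | 38795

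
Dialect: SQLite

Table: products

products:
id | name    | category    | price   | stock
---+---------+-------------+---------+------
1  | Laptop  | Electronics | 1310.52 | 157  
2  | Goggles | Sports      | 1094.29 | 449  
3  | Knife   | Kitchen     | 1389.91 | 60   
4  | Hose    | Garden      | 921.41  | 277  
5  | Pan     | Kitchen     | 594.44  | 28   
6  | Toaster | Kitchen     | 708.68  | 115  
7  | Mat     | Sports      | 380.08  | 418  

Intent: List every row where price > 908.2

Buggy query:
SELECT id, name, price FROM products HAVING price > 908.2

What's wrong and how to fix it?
Bug: This is a non-aggregate query (no GROUP BY, no aggregates), so in SQLite the HAVING clause is invalid here; a row-level condition belongs in WHERE

Fix: Replace HAVING with WHERE since the condition applies to individual rows

Corrected query:
SELECT id, name, price FROM products WHERE price > 908.2

Result:
id | name    | price  
---+---------+--------
1  | Laptop  | 1310.52
2  | Goggles | 1094.29
3  | Knife   | 1389.91
4  | Hose    | 921.41 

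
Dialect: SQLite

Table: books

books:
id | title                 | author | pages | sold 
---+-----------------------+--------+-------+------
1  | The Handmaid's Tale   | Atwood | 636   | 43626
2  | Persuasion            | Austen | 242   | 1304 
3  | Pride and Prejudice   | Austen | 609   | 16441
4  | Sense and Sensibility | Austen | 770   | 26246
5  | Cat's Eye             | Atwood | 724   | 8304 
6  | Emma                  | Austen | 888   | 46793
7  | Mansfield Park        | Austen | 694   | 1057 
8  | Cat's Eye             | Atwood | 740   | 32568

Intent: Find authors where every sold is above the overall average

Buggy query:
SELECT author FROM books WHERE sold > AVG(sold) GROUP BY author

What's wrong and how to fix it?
Bug: AVG() is an aggregate; it can't sit directly in WHERE

Fix: Compute the overall average in a scalar subquery and compare each group's MIN against it in HAVING

Corrected query:
SELECT author FROM books GROUP BY author HAVING MIN(sold) > (SELECT AVG(sold) FROM books)

Result:
(no rows)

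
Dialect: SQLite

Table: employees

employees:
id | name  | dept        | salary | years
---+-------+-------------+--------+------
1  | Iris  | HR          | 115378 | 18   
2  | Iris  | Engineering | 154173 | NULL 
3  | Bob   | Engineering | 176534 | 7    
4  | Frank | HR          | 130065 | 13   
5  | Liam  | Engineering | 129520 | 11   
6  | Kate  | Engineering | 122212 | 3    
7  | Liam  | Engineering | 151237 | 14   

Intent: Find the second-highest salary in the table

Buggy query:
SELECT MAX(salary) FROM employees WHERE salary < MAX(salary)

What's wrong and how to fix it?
Bug: The inner MAX is an aggregate inside WHERE, which is not allowed

Fix: Compute the overall MAX in a subquery, then take MAX of rows below it

Corrected query:
SELECT MAX(salary) FROM employees WHERE salary < (SELECT MAX(salary) FROM employees)

Result:
MAX(salary)
-----------
154173     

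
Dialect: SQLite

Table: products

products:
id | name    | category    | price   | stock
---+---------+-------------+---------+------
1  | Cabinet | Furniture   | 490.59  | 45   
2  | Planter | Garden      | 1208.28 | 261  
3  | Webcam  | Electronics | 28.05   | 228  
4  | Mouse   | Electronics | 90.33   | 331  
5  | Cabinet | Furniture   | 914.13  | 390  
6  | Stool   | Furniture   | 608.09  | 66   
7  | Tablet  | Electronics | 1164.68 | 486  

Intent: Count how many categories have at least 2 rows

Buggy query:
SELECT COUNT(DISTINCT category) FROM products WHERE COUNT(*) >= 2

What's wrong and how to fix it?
Bug: COUNT(*) cannot appear in WHERE; the per-group count doesn't exist yet

Fix: Group first with HAVING COUNT(*) >= 2, then COUNT the resulting groups

Corrected query:
SELECT COUNT(*) FROM (SELECT category FROM products GROUP BY category HAVING COUNT(*) >= 2)

Result:
COUNT(*)
--------
2       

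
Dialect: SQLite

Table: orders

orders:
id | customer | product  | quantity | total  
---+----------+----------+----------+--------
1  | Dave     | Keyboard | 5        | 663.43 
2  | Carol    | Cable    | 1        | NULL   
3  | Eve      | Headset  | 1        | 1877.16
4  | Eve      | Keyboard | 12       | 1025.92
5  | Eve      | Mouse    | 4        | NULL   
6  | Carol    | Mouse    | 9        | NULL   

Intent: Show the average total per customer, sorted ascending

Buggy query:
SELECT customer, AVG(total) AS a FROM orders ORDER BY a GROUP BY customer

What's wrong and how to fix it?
Bug: ORDER BY appears before GROUP BY; SQL clause order requires GROUP BY first

Fix: Move ORDER BY to the end, after GROUP BY

Corrected query:
SELECT customer, AVG(total) AS a FROM orders GROUP BY customer ORDER BY a

Result:
customer | a      
---------+--------
Carol    | NULL   
Dave     | 663.43 
Eve      | 1451.54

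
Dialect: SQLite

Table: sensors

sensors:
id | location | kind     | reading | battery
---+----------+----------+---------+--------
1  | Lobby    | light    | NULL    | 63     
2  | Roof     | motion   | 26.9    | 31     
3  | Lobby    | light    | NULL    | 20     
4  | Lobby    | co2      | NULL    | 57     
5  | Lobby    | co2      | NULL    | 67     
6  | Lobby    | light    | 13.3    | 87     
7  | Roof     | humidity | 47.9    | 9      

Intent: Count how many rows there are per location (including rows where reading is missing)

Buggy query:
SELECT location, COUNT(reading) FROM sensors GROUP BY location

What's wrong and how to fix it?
Bug: COUNT(column) counts non-NULL values only; rows with NULL reading aren't counted

Fix: Replace COUNT(reading) with COUNT(*)

Corrected query:
SELECT location, COUNT(*) FROM sensors GROUP BY location

Result:
location | COUNT(*)
---------+---------
Lobby    | 5       
Roof     | 2       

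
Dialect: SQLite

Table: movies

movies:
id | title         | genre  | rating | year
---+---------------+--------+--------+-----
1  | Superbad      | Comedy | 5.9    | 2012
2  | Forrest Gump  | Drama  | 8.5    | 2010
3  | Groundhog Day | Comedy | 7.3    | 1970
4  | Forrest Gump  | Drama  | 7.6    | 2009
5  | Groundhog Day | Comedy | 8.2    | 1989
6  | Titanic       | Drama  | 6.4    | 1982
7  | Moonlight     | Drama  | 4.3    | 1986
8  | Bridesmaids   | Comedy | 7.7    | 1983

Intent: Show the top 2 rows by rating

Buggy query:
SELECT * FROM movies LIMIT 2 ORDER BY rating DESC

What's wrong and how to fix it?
Bug: ORDER BY cannot follow LIMIT; LIMIT is the final clause

Fix: Swap the clauses: ORDER BY first, then LIMIT

Corrected query:
SELECT * FROM movies ORDER BY rating DESC LIMIT 2

Result:
id | title         | genre  | rating | year
---+---------------+--------+--------+-----
2  | Forrest Gump  | Drama  | 8.5    | 2010
5  | Groundhog Day | Comedy | 8.2    | 1989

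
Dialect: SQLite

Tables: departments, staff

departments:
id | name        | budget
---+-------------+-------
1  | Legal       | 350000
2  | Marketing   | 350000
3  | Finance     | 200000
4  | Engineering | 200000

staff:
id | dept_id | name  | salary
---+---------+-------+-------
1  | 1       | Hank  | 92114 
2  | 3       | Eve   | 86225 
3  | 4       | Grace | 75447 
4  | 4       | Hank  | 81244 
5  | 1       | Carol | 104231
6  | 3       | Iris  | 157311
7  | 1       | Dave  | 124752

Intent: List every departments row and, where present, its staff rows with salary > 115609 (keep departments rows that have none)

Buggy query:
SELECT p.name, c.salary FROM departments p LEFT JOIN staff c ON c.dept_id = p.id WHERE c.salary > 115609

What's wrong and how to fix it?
Bug: Filtering c.salary in WHERE discards the NULL rows produced by LEFT JOIN, turning it into an inner join

Fix: Move the right-table condition into the ON clause so unmatched parents are kept

Corrected query:
SELECT p.name, c.salary FROM departments p LEFT JOIN staff c ON c.dept_id = p.id AND c.salary > 115609

Result:
name        | salary
------------+-------
Legal       | 124752
Marketing   | NULL  
Finance     | 157311
Engineering | NULL  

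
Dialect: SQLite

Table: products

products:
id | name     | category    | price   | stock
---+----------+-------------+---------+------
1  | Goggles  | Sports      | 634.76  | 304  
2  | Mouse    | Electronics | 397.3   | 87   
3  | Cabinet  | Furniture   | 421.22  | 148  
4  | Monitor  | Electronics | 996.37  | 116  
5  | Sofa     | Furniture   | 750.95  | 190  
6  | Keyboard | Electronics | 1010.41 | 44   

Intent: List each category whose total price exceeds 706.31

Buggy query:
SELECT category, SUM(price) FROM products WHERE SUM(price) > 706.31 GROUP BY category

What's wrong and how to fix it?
Bug: Aggregate functions cannot appear in a WHERE clause

Fix: Move the aggregate condition to a HAVING clause

Corrected query:
SELECT category, SUM(price) FROM products GROUP BY category HAVING SUM(price) > 706.31

Result:
category    | SUM(price)
------------+-----------
Electronics | 2404.08   
Furniture   | 1172.17   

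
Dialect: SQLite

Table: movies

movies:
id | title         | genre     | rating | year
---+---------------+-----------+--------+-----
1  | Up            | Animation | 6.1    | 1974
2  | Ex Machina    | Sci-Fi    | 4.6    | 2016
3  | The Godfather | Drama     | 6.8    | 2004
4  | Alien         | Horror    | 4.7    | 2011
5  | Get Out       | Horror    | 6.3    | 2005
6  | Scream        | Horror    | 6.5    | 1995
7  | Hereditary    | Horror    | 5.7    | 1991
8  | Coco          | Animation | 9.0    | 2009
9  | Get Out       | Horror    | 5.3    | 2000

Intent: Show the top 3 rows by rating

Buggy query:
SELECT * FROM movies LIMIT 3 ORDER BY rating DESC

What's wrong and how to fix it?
Bug: LIMIT must come after ORDER BY

Fix: Swap the clauses: ORDER BY first, then LIMIT

Corrected query:
SELECT * FROM movies ORDER BY rating DESC LIMIT 3

Result:
id | title         | genre     | rating | year
---+---------------+-----------+--------+-----
8  | Coco          | Animation | 9      | 2009
3  | The Godfather | Drama     | 6.8    | 2004
6  | Scream        | Horror    | 6.5    | 1995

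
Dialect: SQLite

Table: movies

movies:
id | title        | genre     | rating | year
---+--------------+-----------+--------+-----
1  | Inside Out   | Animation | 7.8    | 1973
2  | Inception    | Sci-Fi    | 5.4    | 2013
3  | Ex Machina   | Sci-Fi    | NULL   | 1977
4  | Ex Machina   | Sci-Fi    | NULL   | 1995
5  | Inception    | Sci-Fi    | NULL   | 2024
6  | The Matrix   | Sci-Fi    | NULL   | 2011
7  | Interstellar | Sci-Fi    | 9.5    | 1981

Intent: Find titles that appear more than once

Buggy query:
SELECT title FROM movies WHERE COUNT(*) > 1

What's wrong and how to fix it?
Bug: WHERE can't reference COUNT(*); aggregates are computed after WHERE

Fix: GROUP BY title, then filter groups with HAVING COUNT(*) > 1

Corrected query:
SELECT title FROM movies GROUP BY title HAVING COUNT(*) > 1

Result:
title     
----------
Ex Machina
Inception 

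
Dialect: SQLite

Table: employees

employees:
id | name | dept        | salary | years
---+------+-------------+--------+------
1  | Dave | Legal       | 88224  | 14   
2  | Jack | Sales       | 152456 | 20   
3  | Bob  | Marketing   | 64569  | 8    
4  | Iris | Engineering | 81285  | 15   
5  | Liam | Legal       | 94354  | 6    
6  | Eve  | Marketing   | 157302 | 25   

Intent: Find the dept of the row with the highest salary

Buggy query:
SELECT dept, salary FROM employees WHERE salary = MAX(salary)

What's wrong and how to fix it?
Bug: MAX(salary) is an aggregate and cannot be used directly in WHERE

Fix: Wrap MAX in a scalar subquery so WHERE compares against a single value

Corrected query:
SELECT dept, salary FROM employees WHERE salary = (SELECT MAX(salary) FROM employees)

Result:
dept      | salary
----------+-------
Marketing | 157302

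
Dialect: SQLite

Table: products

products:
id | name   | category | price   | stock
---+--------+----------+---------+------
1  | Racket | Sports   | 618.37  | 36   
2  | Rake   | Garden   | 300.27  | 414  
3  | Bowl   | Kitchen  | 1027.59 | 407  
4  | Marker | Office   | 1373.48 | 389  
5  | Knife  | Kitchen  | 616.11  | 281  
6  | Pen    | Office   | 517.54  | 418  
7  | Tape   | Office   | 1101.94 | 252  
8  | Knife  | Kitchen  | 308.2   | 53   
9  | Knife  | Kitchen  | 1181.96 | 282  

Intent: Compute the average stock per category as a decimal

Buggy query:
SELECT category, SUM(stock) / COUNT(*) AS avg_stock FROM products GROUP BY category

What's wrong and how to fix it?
Bug: SUM(stock) and COUNT(*) are both integers; the division truncates the fractional part

Fix: Multiply by 1.0 (or CAST to REAL) to force floating-point division

Corrected query:
SELECT category, SUM(stock) * 1.0 / COUNT(*) AS avg_stock FROM products GROUP BY category

Result:
category | avg_stock
---------+----------
Garden   | 414      
Kitchen  | 255.75   
Office   | 353      
Sports   | 36       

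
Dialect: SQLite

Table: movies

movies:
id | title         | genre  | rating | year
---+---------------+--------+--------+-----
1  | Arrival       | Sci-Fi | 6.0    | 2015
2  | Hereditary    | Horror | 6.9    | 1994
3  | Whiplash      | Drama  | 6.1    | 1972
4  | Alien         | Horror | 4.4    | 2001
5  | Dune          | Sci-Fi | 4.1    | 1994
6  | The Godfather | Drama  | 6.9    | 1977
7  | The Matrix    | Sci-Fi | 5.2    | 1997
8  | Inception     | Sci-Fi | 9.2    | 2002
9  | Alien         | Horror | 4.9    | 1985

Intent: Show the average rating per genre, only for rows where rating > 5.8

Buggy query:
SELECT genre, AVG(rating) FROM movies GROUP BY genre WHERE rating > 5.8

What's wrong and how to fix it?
Bug: WHERE cannot follow GROUP BY

Fix: Move the WHERE clause before GROUP BY

Corrected query:
SELECT genre, AVG(rating) FROM movies WHERE rating > 5.8 GROUP BY genre

Result:
genre  | AVG(rating)
-------+------------
Drama  | 6.5        
Horror | 6.9        
Sci-Fi | 7.6        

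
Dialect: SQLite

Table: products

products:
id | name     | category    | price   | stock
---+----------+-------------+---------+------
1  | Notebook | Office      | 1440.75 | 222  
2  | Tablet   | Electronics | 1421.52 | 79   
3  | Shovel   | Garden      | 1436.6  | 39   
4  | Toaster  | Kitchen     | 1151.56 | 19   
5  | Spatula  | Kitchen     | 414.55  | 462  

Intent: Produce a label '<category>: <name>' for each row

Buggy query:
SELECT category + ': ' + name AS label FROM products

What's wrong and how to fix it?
Bug: SQLite uses || for string concatenation; + coerces text to numbers (yielding 0)

Fix: Use the || operator for string concatenation

Corrected query:
SELECT category || ': ' || name AS label FROM products

Result:
label              
-------------------
Office: Notebook   
Electronics: Tablet
Garden: Shovel     
Kitchen: Toaster   
Kitchen: Spatula   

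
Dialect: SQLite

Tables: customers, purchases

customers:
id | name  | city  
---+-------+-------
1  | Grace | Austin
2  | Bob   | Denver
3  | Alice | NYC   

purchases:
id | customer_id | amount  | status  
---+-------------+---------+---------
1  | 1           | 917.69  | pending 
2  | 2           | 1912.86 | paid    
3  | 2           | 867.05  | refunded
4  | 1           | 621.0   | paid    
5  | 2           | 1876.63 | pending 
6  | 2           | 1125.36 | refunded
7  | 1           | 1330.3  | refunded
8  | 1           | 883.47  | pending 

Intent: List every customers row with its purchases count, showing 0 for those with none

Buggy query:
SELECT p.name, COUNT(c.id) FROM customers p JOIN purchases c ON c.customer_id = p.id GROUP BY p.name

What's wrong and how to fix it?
Bug: An inner join excludes parents with zero children

Fix: Use LEFT JOIN so parents without children still appear (COUNT(c.id) gives 0)

Corrected query:
SELECT p.name, COUNT(c.id) FROM customers p LEFT JOIN purchases c ON c.customer_id = p.id GROUP BY p.name

Result:
name  | COUNT(c.id)
------+------------
Alice | 0          
Bob   | 4          
Grace | 4          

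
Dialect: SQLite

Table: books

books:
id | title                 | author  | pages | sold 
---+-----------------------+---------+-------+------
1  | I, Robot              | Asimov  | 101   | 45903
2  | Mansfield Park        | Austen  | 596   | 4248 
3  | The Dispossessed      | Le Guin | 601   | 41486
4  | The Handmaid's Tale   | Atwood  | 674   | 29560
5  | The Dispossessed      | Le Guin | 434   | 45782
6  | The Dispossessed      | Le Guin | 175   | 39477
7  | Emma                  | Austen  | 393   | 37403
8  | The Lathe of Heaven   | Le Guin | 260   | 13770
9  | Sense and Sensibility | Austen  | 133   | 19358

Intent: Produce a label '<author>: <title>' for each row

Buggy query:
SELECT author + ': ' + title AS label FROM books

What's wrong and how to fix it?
Bug: '+' is numeric addition; on text columns SQLite converts them to 0 instead of concatenating

Fix: Replace + with || to concatenate text

Corrected query:
SELECT author || ': ' || title AS label FROM books

Result:
label                        
-----------------------------
Asimov: I, Robot             
Austen: Mansfield Park       
Le Guin: The Dispossessed    
Atwood: The Handmaid's Tale  
Le Guin: The Dispossessed    
Le Guin: The Dispossessed    
Austen: Emma                 
Le Guin: The Lathe of Heaven 
Austen: Sense and Sensibility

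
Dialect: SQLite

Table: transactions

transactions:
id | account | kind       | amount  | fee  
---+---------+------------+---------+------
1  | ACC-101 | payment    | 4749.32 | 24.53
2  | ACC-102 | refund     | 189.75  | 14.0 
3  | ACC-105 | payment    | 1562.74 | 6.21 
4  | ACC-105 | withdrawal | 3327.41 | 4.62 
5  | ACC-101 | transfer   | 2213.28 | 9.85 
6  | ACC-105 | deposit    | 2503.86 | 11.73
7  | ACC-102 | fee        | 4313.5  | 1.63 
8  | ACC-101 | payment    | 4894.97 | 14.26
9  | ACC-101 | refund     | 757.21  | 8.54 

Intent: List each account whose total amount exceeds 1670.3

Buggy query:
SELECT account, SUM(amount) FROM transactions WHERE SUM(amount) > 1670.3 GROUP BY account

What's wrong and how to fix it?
Bug: Aggregate functions cannot appear in a WHERE clause

Fix: Use HAVING (which filters groups after aggregation) instead of WHERE

Corrected query:
SELECT account, SUM(amount) FROM transactions GROUP BY account HAVING SUM(amount) > 1670.3

Result:
account | SUM(amount)
--------+------------
ACC-101 | 12614.78   
ACC-102 | 4503.25    
ACC-105 | 7394.01    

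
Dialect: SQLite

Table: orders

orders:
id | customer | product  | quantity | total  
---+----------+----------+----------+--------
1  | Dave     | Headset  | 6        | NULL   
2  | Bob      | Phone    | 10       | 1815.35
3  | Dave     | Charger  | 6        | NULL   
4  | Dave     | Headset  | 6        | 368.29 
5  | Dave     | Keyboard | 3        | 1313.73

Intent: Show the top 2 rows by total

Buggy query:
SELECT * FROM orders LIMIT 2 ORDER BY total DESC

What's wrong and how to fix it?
Bug: ORDER BY cannot follow LIMIT; LIMIT is the final clause

Fix: Sort with ORDER BY, then apply LIMIT

Corrected query:
SELECT * FROM orders ORDER BY total DESC LIMIT 2

Result:
id | customer | product  | quantity | total  
---+----------+----------+----------+--------
2  | Bob      | Phone    | 10       | 1815.35
5  | Dave     | Keyboard | 3        | 1313.73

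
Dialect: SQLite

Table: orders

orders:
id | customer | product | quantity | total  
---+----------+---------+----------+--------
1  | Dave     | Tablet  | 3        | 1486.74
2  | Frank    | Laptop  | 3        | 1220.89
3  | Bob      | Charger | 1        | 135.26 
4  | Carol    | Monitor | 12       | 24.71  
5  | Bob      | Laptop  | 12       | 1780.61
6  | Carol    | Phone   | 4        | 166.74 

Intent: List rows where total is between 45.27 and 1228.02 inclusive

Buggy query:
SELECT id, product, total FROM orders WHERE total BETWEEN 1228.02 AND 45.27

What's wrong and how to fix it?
Bug: BETWEEN expects the lower bound first; with 1228.02 AND 45.27 the range is empty

Fix: Swap the bounds so the smaller value comes first

Corrected query:
SELECT id, product, total FROM orders WHERE total BETWEEN 45.27 AND 1228.02

Result:
id | product | total  
---+---------+--------
2  | Laptop  | 1220.89
3  | Charger | 135.26 
6  | Phone   | 166.74 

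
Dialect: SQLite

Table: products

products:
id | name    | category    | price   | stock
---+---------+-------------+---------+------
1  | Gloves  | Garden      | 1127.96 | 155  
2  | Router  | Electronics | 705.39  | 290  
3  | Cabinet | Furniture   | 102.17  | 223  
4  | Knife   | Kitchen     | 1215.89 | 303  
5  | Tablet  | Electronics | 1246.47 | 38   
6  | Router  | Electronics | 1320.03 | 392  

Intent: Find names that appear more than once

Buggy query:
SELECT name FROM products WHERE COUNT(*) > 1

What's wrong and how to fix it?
Bug: COUNT(*) is an aggregate and cannot be used in WHERE

Fix: Group first, then use HAVING for the count condition

Corrected query:
SELECT name FROM products GROUP BY name HAVING COUNT(*) > 1

Result:
name  
------
Router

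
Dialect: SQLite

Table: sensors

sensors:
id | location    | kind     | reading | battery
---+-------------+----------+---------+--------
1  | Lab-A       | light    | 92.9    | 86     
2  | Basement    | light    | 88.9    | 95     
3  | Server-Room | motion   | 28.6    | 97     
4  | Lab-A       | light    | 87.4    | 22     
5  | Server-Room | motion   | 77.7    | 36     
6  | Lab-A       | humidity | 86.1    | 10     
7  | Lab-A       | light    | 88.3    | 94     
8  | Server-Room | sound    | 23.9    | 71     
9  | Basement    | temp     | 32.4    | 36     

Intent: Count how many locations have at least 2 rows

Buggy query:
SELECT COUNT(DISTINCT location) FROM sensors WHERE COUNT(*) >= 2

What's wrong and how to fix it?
Bug: COUNT(*) cannot appear in WHERE; the per-group count doesn't exist yet

Fix: Use a subquery that GROUPs and filters with HAVING, then count its rows

Corrected query:
SELECT COUNT(*) FROM (SELECT location FROM sensors GROUP BY location HAVING COUNT(*) >= 2)

Result:
COUNT(*)
--------
3       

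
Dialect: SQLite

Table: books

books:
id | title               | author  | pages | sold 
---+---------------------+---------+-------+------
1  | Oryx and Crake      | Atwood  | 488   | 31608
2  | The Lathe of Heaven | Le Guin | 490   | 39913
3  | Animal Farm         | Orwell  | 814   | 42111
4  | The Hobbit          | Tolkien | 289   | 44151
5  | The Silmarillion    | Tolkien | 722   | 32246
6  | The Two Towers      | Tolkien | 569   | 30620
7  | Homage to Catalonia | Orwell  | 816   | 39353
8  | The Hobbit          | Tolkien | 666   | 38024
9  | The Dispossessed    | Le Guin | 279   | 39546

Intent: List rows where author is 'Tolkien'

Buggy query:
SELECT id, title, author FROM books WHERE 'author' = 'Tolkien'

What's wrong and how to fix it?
Bug: Single quotes denote string literals in SQL; the column name is being compared as a constant string

Fix: Reference the column as author without single quotes

Corrected query:
SELECT id, title, author FROM books WHERE author = 'Tolkien'

Result:
id | title            | author 
---+------------------+--------
4  | The Hobbit       | Tolkien
5  | The Silmarillion | Tolkien
6  | The Two Towers   | Tolkien
8  | The Hobbit       | Tolkien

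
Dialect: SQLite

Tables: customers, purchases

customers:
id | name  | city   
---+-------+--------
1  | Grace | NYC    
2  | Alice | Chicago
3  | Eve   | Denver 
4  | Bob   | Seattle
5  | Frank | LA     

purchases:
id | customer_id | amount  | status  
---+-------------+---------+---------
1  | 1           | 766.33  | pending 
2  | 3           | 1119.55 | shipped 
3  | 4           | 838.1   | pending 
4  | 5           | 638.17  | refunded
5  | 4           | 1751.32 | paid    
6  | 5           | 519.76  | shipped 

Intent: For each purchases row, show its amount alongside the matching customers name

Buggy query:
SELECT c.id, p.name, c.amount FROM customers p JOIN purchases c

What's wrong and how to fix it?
Bug: Missing join condition: each purchases row is matched to all customers rows instead of just its own

Fix: Specify the join condition linking the foreign key to the parent id

Corrected query:
SELECT c.id, p.name, c.amount FROM customers p JOIN purchases c ON c.customer_id = p.id

Result:
id | name  | amount 
---+-------+--------
1  | Grace | 766.33 
2  | Eve   | 1119.55
3  | Bob   | 838.1  
4  | Frank | 638.17 
5  | Bob   | 1751.32
6  | Frank | 519.76 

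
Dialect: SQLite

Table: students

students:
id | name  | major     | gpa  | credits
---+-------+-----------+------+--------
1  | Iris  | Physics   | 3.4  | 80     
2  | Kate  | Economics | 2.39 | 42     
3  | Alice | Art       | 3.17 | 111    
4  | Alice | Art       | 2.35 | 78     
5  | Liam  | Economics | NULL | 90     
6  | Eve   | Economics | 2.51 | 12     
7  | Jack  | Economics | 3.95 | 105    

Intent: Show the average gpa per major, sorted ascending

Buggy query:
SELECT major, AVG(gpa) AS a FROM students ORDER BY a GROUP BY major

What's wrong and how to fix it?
Bug: ORDER BY appears before GROUP BY; SQL clause order requires GROUP BY first

Fix: Reorder: SELECT … FROM … GROUP BY … ORDER BY …

Corrected query:
SELECT major, AVG(gpa) AS a FROM students GROUP BY major ORDER BY a

Result:
major     | a   
----------+-----
Art       | 2.76
Economics | 2.95
Physics   | 3.4 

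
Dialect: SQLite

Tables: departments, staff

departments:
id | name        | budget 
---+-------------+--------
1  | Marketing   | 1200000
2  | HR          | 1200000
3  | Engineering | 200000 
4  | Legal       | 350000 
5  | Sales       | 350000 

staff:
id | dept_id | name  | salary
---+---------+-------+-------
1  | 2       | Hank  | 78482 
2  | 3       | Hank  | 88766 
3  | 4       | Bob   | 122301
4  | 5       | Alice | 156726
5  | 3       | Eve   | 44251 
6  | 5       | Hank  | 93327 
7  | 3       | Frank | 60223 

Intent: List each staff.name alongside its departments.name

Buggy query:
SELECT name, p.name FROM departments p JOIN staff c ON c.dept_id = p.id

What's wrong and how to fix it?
Bug: 'name' exists in both joined tables, so the database can't tell which one is meant

Fix: Prefix ambiguous columns with the table alias

Corrected query:
SELECT c.name, p.name FROM departments p JOIN staff c ON c.dept_id = p.id

Result:
name  | name       
------+------------
Hank  | HR         
Hank  | Engineering
Bob   | Legal      
Alice | Sales      
Eve   | Engineering
Hank  | Sales      
Frank | Engineering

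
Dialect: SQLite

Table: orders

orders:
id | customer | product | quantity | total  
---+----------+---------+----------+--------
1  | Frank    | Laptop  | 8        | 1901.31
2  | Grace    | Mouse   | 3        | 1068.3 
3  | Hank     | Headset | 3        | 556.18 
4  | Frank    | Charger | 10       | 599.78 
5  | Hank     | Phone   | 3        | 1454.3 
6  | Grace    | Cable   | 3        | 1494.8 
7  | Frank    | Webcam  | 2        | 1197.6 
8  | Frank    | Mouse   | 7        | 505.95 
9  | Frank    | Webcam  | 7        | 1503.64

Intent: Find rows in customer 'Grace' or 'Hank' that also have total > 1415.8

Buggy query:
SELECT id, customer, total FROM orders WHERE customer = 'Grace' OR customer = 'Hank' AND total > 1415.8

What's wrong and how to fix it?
Bug: Without parentheses, AND is evaluated before OR, so the total filter only applies to the 'Hank' branch

Fix: Add parentheses around the OR so the AND applies to both alternatives

Corrected query:
SELECT id, customer, total FROM orders WHERE (customer = 'Grace' OR customer = 'Hank') AND total > 1415.8

Result:
id | customer | total 
---+----------+-------
5  | Hank     | 1454.3
6  | Grace    | 1494.8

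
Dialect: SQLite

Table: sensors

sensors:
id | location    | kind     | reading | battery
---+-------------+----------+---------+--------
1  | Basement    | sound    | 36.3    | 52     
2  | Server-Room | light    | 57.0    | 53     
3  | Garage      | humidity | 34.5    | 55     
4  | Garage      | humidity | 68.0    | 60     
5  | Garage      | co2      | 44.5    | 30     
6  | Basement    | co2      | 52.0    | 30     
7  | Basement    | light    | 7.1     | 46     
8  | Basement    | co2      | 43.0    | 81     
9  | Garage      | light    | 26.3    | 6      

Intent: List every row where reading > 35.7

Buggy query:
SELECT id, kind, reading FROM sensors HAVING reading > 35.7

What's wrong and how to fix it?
Bug: This is a non-aggregate query (no GROUP BY, no aggregates), so in SQLite the HAVING clause is invalid here; a row-level condition belongs in WHERE

Fix: Replace HAVING with WHERE since the condition applies to individual rows

Corrected query:
SELECT id, kind, reading FROM sensors WHERE reading > 35.7

Result:
id | kind     | reading
---+----------+--------
1  | sound    | 36.3   
2  | light    | 57     
4  | humidity | 68     
5  | co2      | 44.5   
6  | co2      | 52     
8  | co2      | 43     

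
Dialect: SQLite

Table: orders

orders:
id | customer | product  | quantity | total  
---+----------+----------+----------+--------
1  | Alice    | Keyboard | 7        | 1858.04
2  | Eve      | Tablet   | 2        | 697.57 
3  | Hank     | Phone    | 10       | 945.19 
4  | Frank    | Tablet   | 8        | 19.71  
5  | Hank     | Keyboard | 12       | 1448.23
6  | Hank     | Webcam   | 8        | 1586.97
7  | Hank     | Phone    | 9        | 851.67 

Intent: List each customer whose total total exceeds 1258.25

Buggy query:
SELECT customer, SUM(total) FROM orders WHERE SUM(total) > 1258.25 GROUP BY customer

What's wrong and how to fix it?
Bug: Aggregate functions cannot appear in a WHERE clause

Fix: Move the aggregate condition to a HAVING clause

Corrected query:
SELECT customer, SUM(total) FROM orders GROUP BY customer HAVING SUM(total) > 1258.25

Result:
customer | SUM(total)
---------+-----------
Alice    | 1858.04   
Hank     | 4832.06   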